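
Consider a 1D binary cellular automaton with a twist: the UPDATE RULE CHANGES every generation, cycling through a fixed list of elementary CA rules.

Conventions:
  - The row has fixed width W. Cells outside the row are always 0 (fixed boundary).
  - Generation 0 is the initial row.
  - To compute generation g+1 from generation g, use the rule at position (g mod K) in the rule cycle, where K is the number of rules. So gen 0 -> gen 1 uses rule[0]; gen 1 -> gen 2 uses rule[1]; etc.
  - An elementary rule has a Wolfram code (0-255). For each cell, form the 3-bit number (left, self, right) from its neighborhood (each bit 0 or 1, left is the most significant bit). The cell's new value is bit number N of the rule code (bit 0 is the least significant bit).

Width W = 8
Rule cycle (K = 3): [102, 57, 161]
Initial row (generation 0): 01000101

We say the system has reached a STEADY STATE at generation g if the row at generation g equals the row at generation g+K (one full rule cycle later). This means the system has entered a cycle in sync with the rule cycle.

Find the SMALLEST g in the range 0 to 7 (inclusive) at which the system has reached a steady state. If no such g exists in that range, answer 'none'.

Answer: 6

Derivation:
Gen 0: 01000101
Gen 1 (rule 102): 11001111
Gen 2 (rule 57): 10101000
Gen 3 (rule 161): 01010011
Gen 4 (rule 102): 11110101
Gen 5 (rule 57): 10001010
Gen 6 (rule 161): 00100100
Gen 7 (rule 102): 01101100
Gen 8 (rule 57): 01011011
Gen 9 (rule 161): 00100100
Gen 10 (rule 102): 01101100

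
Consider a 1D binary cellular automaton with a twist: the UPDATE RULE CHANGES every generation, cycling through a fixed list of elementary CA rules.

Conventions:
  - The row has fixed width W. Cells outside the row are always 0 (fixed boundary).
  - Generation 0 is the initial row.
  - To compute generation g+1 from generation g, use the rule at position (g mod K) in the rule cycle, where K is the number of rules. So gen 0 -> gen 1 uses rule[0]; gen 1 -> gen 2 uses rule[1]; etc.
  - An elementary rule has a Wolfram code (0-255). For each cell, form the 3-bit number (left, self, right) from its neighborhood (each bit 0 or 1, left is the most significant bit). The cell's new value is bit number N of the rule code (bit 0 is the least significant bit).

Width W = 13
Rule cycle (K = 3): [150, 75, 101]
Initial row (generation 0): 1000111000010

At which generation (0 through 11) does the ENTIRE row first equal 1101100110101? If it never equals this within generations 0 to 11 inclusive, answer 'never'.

Answer: never

Derivation:
Gen 0: 1000111000010
Gen 1 (rule 150): 1101010100111
Gen 2 (rule 75): 1100000001101
Gen 3 (rule 101): 0101111100111
Gen 4 (rule 150): 1100111011010
Gen 5 (rule 75): 1101101011000
Gen 6 (rule 101): 0110111101011
Gen 7 (rule 150): 1000011001000
Gen 8 (rule 75): 0011111010011
Gen 9 (rule 101): 1000001110001
Gen 10 (rule 150): 1100010101011
Gen 11 (rule 75): 1101100000011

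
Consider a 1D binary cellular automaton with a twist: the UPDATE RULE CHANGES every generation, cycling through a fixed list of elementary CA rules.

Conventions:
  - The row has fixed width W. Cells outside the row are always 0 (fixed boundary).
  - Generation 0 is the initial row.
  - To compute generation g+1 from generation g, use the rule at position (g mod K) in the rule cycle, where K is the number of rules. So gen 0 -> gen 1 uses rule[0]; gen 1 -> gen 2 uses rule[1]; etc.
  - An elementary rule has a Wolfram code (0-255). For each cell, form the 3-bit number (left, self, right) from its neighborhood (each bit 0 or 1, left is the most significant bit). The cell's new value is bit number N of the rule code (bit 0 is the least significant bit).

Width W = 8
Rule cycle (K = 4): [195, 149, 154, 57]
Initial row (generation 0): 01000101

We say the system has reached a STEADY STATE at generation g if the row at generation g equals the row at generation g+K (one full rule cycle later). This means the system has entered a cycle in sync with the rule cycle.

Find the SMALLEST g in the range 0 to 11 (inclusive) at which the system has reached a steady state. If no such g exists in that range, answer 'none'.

Answer: none

Derivation:
Gen 0: 01000101
Gen 1 (rule 195): 10011000
Gen 2 (rule 149): 11000111
Gen 3 (rule 154): 10101110
Gen 4 (rule 57): 01011001
Gen 5 (rule 195): 10001010
Gen 6 (rule 149): 11101011
Gen 7 (rule 154): 11000010
Gen 8 (rule 57): 10111001
Gen 9 (rule 195): 00011010
Gen 10 (rule 149): 11000011
Gen 11 (rule 154): 10100110
Gen 12 (rule 57): 01010101
Gen 13 (rule 195): 10000000
Gen 14 (rule 149): 11111111
Gen 15 (rule 154): 11111110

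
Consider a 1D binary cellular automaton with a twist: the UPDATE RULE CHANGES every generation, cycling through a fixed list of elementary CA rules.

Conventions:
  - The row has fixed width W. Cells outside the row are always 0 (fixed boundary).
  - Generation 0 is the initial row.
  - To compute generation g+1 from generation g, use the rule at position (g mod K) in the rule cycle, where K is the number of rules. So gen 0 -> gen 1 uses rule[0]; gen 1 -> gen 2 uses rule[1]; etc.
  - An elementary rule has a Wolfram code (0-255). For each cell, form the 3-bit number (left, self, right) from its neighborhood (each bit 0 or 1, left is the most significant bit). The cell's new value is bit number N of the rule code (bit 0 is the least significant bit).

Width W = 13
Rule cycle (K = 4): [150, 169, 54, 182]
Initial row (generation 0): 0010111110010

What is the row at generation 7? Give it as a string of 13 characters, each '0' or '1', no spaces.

Answer: 1101000100111

Derivation:
Gen 0: 0010111110010
Gen 1 (rule 150): 0110011101111
Gen 2 (rule 169): 0100011011110
Gen 3 (rule 54): 1110100100001
Gen 4 (rule 182): 0101111110011
Gen 5 (rule 150): 1100111101100
Gen 6 (rule 169): 1000111011001
Gen 7 (rule 54): 1101000100111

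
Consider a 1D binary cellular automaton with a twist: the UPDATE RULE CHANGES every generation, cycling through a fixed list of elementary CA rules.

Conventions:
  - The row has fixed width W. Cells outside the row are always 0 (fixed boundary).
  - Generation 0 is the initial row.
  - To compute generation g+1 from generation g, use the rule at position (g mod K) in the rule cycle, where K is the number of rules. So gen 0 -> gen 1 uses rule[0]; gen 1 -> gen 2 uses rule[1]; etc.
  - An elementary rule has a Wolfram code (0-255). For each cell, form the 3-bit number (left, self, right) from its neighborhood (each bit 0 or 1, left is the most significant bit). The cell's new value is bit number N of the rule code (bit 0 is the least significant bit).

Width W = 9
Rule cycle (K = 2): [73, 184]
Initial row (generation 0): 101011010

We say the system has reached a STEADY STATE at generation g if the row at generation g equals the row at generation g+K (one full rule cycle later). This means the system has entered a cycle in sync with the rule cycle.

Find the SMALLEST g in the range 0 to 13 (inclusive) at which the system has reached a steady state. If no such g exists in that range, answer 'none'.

Gen 0: 101011010
Gen 1 (rule 73): 000011000
Gen 2 (rule 184): 000010100
Gen 3 (rule 73): 111000001
Gen 4 (rule 184): 110100000
Gen 5 (rule 73): 110001111
Gen 6 (rule 184): 101001110
Gen 7 (rule 73): 000001010
Gen 8 (rule 184): 000000101
Gen 9 (rule 73): 111110000
Gen 10 (rule 184): 111101000
Gen 11 (rule 73): 100100011
Gen 12 (rule 184): 010010010
Gen 13 (rule 73): 000000000
Gen 14 (rule 184): 000000000
Gen 15 (rule 73): 111111111

Answer: none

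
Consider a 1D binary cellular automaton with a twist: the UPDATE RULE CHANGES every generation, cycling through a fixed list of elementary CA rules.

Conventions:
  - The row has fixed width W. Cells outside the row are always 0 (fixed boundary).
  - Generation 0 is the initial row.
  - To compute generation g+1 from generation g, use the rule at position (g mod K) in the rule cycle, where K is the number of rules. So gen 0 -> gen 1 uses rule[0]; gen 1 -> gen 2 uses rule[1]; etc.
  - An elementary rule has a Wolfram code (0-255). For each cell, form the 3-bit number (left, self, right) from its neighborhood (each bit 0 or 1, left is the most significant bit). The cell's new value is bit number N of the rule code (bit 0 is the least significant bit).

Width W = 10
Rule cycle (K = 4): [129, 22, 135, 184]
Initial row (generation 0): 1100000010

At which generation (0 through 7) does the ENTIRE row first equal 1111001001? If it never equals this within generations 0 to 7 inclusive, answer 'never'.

Answer: never

Derivation:
Gen 0: 1100000010
Gen 1 (rule 129): 0001111000
Gen 2 (rule 22): 0010000100
Gen 3 (rule 135): 1110111101
Gen 4 (rule 184): 1101111010
Gen 5 (rule 129): 0000110000
Gen 6 (rule 22): 0001001000
Gen 7 (rule 135): 1111011011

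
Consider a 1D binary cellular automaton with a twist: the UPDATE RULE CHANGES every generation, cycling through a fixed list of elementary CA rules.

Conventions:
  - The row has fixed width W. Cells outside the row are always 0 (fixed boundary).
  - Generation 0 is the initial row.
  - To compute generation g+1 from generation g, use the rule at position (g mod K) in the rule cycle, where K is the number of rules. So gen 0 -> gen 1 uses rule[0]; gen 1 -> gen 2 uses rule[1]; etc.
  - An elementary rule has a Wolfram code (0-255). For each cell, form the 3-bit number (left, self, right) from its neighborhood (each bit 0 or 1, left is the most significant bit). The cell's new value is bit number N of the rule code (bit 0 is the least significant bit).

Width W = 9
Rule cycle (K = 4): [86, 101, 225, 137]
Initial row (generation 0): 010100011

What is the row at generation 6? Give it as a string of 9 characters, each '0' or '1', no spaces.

Gen 0: 010100011
Gen 1 (rule 86): 110110101
Gen 2 (rule 101): 011011111
Gen 3 (rule 225): 001101111
Gen 4 (rule 137): 101001110
Gen 5 (rule 86): 101110011
Gen 6 (rule 101): 110010001

Answer: 110010001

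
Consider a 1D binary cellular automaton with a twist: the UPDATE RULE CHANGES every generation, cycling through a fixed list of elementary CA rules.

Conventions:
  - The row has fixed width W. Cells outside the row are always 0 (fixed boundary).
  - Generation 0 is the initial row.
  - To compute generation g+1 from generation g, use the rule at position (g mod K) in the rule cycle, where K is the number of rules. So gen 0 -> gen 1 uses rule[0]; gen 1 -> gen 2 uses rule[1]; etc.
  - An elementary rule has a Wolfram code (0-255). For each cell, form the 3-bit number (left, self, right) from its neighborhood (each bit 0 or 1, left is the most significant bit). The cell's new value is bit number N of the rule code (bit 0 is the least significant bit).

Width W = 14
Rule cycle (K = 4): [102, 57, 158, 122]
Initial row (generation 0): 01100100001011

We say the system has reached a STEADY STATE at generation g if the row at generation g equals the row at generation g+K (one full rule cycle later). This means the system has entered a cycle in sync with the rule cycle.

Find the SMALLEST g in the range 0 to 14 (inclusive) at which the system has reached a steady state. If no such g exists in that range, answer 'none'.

Answer: none

Derivation:
Gen 0: 01100100001011
Gen 1 (rule 102): 10101100011101
Gen 2 (rule 57): 01011011010010
Gen 3 (rule 158): 11010010011111
Gen 4 (rule 122): 11101101110001
Gen 5 (rule 102): 00110110010011
Gen 6 (rule 57): 10101101001010
Gen 7 (rule 158): 10101001111011
Gen 8 (rule 122): 01010111001111
Gen 9 (rule 102): 11111001010001
Gen 10 (rule 57): 10000100101100
Gen 11 (rule 158): 11001111101010
Gen 12 (rule 122): 11111000110101
Gen 13 (rule 102): 00001001011111
Gen 14 (rule 57): 11100100110000
Gen 15 (rule 158): 11011111101000
Gen 16 (rule 122): 11110000110100
Gen 17 (rule 102): 00010001011100
Gen 18 (rule 57): 11001100110011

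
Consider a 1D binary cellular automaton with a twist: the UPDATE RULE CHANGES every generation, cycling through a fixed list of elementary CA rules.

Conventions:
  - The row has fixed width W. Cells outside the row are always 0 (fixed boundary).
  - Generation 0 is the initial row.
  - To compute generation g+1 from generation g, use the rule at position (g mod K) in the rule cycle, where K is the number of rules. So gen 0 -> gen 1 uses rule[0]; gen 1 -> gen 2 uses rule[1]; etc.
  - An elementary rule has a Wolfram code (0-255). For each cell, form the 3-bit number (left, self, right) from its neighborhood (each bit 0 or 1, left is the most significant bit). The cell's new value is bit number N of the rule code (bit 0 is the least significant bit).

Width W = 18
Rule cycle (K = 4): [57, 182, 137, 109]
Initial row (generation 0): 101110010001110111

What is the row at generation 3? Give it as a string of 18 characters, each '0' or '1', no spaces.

Answer: 000111100011100000

Derivation:
Gen 0: 101110010001110111
Gen 1 (rule 57): 011001001101001100
Gen 2 (rule 182): 100111110011110010
Gen 3 (rule 137): 000111100011100000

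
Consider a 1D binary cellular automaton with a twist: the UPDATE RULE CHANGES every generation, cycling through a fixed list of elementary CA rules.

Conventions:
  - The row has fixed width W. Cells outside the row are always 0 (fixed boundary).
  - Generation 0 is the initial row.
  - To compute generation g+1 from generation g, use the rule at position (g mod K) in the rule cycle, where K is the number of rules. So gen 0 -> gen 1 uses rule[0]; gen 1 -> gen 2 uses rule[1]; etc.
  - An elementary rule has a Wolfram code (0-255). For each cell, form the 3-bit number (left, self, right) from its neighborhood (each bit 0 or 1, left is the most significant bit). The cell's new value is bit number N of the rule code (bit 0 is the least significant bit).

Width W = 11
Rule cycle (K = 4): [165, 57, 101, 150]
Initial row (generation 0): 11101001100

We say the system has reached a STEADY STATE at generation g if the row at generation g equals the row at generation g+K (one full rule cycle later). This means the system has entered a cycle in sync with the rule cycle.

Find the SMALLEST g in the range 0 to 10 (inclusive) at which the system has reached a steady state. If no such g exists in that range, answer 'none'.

Answer: none

Derivation:
Gen 0: 11101001100
Gen 1 (rule 165): 01011000001
Gen 2 (rule 57): 00110111100
Gen 3 (rule 101): 10011000101
Gen 4 (rule 150): 11100101101
Gen 5 (rule 165): 01000110011
Gen 6 (rule 57): 00110101010
Gen 7 (rule 101): 10011111110
Gen 8 (rule 150): 11101111101
Gen 9 (rule 165): 01010111011
Gen 10 (rule 57): 00101100110
Gen 11 (rule 101): 10110100010
Gen 12 (rule 150): 10000110111
Gen 13 (rule 165): 10110001010
Gen 14 (rule 57): 01101100101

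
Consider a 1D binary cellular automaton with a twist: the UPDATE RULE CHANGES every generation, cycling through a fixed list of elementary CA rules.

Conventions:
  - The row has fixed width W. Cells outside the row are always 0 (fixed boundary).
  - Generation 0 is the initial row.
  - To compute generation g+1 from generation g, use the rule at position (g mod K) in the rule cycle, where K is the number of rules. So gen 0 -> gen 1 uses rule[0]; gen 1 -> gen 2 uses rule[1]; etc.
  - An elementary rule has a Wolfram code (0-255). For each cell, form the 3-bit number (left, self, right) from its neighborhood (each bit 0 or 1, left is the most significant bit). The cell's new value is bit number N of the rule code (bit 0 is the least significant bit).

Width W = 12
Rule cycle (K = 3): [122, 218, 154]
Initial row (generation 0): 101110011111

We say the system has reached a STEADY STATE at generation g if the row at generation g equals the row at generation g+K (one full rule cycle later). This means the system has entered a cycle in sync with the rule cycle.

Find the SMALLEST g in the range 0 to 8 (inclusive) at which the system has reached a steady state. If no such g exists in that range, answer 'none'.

Answer: none

Derivation:
Gen 0: 101110011111
Gen 1 (rule 122): 011011110001
Gen 2 (rule 218): 111011111010
Gen 3 (rule 154): 110011110001
Gen 4 (rule 122): 111110011010
Gen 5 (rule 218): 111111111001
Gen 6 (rule 154): 111111110110
Gen 7 (rule 122): 100000011111
Gen 8 (rule 218): 010000111111
Gen 9 (rule 154): 101001111110
Gen 10 (rule 122): 010111000011
Gen 11 (rule 218): 100111100111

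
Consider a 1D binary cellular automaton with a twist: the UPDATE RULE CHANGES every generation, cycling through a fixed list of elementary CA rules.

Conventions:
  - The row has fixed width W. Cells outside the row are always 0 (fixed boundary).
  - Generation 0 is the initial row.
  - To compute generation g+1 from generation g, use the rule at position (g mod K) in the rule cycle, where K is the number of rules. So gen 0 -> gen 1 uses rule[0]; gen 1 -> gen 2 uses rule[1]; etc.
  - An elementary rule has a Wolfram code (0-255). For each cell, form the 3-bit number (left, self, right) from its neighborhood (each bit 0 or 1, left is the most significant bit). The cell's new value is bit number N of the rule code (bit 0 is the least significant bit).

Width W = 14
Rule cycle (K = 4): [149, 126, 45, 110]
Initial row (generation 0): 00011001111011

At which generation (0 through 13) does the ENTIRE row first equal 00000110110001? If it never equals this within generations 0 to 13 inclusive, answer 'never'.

Answer: never

Derivation:
Gen 0: 00011001111011
Gen 1 (rule 149): 11000100110000
Gen 2 (rule 126): 11101111111000
Gen 3 (rule 45): 10011000000011
Gen 4 (rule 110): 10111000000111
Gen 5 (rule 149): 10010111110010
Gen 6 (rule 126): 11111100011111
Gen 7 (rule 45): 10000001010000
Gen 8 (rule 110): 10000011110000
Gen 9 (rule 149): 11111001101111
Gen 10 (rule 126): 10001111111001
Gen 11 (rule 45): 10101000000001
Gen 12 (rule 110): 11111000000011
Gen 13 (rule 149): 01110111111000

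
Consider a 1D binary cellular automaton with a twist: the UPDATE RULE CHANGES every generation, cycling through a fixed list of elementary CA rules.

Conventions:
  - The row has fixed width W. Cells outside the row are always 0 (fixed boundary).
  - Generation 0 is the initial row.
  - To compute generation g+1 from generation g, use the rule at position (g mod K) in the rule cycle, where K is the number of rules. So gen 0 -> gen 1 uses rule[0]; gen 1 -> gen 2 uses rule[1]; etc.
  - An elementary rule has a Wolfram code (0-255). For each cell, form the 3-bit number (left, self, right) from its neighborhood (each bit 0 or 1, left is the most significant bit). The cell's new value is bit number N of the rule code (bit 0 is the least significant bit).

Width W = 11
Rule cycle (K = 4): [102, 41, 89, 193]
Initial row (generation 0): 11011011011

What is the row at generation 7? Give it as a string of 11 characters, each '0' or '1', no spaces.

Gen 0: 11011011011
Gen 1 (rule 102): 01101101101
Gen 2 (rule 41): 01011011010
Gen 3 (rule 89): 00011011001
Gen 4 (rule 193): 11001001000
Gen 5 (rule 102): 01011011000
Gen 6 (rule 41): 00110110011
Gen 7 (rule 89): 10110111011

Answer: 10110111011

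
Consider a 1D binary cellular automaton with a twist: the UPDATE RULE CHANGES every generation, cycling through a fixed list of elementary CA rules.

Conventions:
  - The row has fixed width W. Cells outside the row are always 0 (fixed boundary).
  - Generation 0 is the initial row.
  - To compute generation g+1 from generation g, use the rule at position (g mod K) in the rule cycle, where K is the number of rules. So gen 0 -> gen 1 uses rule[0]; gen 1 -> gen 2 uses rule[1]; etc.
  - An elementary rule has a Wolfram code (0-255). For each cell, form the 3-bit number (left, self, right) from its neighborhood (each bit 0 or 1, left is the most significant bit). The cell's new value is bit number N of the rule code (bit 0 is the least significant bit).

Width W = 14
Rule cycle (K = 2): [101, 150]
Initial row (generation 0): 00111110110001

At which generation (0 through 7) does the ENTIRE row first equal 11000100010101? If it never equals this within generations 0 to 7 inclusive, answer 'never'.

Answer: 2

Derivation:
Gen 0: 00111110110001
Gen 1 (rule 101): 10000011010101
Gen 2 (rule 150): 11000100010101
Gen 3 (rule 101): 01010101011111
Gen 4 (rule 150): 11010101001110
Gen 5 (rule 101): 01111111000010
Gen 6 (rule 150): 10111110100111
Gen 7 (rule 101): 11000011100001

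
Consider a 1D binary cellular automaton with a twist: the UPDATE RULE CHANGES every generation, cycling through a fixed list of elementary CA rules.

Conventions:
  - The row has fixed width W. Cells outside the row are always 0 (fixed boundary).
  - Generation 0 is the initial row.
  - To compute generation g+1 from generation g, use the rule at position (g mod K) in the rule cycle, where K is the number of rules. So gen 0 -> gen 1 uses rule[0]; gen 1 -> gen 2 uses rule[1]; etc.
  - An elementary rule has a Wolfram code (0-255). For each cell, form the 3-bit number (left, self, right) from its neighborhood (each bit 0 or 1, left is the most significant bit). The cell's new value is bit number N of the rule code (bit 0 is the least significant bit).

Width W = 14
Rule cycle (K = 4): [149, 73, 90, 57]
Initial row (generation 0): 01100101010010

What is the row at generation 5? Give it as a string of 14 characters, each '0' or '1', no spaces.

Gen 0: 01100101010010
Gen 1 (rule 149): 00010101011011
Gen 2 (rule 73): 11000000011011
Gen 3 (rule 90): 11100000111011
Gen 4 (rule 57): 10011110100110
Gen 5 (rule 149): 11001100110001

Answer: 11001100110001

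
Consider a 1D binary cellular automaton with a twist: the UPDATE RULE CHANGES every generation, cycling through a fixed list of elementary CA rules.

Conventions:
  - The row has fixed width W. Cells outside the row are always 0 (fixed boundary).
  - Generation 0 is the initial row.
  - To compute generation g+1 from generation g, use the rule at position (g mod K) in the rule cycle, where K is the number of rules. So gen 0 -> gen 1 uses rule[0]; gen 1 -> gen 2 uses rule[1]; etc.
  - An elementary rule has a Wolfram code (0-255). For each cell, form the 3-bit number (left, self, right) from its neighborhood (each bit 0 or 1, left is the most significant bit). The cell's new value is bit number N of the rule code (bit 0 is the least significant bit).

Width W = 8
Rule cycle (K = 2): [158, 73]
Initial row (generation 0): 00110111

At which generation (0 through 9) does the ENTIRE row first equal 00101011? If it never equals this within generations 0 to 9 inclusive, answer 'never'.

Answer: never

Derivation:
Gen 0: 00110111
Gen 1 (rule 158): 01100110
Gen 2 (rule 73): 01100110
Gen 3 (rule 158): 11011101
Gen 4 (rule 73): 11010100
Gen 5 (rule 158): 10010110
Gen 6 (rule 73): 00000110
Gen 7 (rule 158): 00001101
Gen 8 (rule 73): 11101100
Gen 9 (rule 158): 11001010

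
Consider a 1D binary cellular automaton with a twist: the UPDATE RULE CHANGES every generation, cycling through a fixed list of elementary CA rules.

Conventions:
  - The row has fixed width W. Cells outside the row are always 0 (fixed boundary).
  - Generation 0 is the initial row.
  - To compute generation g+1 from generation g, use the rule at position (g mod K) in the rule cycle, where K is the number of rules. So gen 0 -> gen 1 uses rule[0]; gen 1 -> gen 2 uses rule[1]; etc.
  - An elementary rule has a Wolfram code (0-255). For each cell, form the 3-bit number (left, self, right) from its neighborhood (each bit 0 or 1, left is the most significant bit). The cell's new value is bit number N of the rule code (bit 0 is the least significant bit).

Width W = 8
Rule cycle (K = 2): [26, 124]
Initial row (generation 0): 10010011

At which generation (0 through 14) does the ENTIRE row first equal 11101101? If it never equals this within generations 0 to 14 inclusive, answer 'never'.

Gen 0: 10010011
Gen 1 (rule 26): 01101110
Gen 2 (rule 124): 01111011
Gen 3 (rule 26): 11000010
Gen 4 (rule 124): 11100011
Gen 5 (rule 26): 10010110
Gen 6 (rule 124): 11011111
Gen 7 (rule 26): 10010000
Gen 8 (rule 124): 11011000
Gen 9 (rule 26): 10010100
Gen 10 (rule 124): 11011110
Gen 11 (rule 26): 10010001
Gen 12 (rule 124): 11011001
Gen 13 (rule 26): 10010110
Gen 14 (rule 124): 11011111

Answer: never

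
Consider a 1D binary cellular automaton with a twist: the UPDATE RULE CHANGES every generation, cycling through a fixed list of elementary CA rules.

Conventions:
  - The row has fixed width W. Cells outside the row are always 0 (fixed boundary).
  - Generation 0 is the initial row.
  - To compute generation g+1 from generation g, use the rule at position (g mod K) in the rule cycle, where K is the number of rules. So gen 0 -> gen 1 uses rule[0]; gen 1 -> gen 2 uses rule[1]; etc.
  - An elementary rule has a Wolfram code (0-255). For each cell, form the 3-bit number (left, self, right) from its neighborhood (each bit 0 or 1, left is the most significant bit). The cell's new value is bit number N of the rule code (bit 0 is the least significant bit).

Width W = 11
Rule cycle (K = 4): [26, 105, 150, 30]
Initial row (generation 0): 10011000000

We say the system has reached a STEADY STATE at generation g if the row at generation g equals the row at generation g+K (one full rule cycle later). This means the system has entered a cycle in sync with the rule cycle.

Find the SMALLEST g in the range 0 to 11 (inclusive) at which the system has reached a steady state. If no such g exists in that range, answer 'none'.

Gen 0: 10011000000
Gen 1 (rule 26): 01110100000
Gen 2 (rule 105): 01011001111
Gen 3 (rule 150): 11000110110
Gen 4 (rule 30): 10101100101
Gen 5 (rule 26): 00001011000
Gen 6 (rule 105): 11100111011
Gen 7 (rule 150): 01011010000
Gen 8 (rule 30): 11010011000
Gen 9 (rule 26): 10001110100
Gen 10 (rule 105): 00101011001
Gen 11 (rule 150): 01101000111
Gen 12 (rule 30): 11001101100
Gen 13 (rule 26): 10111001010
Gen 14 (rule 105): 01101000100
Gen 15 (rule 150): 10001101110

Answer: none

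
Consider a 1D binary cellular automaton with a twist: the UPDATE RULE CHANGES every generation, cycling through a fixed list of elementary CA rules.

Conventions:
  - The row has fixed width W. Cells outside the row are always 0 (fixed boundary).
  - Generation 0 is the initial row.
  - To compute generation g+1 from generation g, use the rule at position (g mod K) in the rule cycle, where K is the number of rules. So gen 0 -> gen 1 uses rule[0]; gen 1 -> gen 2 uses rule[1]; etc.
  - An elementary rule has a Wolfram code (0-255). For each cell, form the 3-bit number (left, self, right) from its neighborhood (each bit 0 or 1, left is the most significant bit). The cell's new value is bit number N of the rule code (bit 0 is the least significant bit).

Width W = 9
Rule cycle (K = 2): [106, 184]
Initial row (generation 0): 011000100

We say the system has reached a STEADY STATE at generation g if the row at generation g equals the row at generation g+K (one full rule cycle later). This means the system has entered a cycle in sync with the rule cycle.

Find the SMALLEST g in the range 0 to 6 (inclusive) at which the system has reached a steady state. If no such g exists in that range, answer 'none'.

Answer: 1

Derivation:
Gen 0: 011000100
Gen 1 (rule 106): 111001000
Gen 2 (rule 184): 110100100
Gen 3 (rule 106): 111001000
Gen 4 (rule 184): 110100100
Gen 5 (rule 106): 111001000
Gen 6 (rule 184): 110100100
Gen 7 (rule 106): 111001000
Gen 8 (rule 184): 110100100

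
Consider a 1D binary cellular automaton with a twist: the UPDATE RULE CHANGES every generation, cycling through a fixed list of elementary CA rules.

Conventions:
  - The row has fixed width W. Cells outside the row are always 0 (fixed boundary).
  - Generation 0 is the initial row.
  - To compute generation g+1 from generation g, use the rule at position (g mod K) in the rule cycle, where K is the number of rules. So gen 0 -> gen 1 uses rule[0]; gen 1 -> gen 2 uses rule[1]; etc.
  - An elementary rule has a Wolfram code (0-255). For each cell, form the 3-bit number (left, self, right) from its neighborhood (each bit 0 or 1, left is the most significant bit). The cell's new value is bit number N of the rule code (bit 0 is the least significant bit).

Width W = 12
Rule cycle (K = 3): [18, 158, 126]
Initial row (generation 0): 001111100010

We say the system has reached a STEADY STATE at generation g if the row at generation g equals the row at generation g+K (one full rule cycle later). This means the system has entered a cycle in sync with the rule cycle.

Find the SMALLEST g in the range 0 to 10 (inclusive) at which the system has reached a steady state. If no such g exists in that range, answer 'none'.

Gen 0: 001111100010
Gen 1 (rule 18): 010000010101
Gen 2 (rule 158): 111000110101
Gen 3 (rule 126): 101101111111
Gen 4 (rule 18): 000000000000
Gen 5 (rule 158): 000000000000
Gen 6 (rule 126): 000000000000
Gen 7 (rule 18): 000000000000
Gen 8 (rule 158): 000000000000
Gen 9 (rule 126): 000000000000
Gen 10 (rule 18): 000000000000
Gen 11 (rule 158): 000000000000
Gen 12 (rule 126): 000000000000
Gen 13 (rule 18): 000000000000

Answer: 4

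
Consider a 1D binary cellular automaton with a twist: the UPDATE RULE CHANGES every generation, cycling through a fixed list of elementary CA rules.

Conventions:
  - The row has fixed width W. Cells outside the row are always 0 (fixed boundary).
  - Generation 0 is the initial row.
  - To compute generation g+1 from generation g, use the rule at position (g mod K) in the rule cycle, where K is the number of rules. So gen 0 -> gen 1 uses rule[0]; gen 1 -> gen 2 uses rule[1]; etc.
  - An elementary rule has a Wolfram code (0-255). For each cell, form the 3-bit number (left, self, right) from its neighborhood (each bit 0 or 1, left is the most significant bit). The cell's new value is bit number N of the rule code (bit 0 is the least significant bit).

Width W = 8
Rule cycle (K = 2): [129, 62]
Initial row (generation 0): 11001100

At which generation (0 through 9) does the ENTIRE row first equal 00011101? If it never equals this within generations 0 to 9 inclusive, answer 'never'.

Gen 0: 11001100
Gen 1 (rule 129): 00000001
Gen 2 (rule 62): 00000011
Gen 3 (rule 129): 11111000
Gen 4 (rule 62): 10000100
Gen 5 (rule 129): 00110001
Gen 6 (rule 62): 01101011
Gen 7 (rule 129): 00000000
Gen 8 (rule 62): 00000000
Gen 9 (rule 129): 11111111

Answer: never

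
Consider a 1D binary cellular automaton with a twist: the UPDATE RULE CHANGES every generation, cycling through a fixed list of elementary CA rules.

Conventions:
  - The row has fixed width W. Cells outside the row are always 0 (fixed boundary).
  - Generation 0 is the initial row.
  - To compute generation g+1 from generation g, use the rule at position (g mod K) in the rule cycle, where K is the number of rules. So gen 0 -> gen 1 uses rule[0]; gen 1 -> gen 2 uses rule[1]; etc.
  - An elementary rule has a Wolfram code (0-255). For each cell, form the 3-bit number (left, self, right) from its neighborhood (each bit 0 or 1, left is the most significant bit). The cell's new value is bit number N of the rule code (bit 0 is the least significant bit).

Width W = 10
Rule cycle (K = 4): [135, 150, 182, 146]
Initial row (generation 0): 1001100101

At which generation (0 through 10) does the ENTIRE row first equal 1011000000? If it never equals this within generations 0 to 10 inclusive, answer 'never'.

Answer: 10

Derivation:
Gen 0: 1001100101
Gen 1 (rule 135): 1010001101
Gen 2 (rule 150): 1011010001
Gen 3 (rule 182): 1100111011
Gen 4 (rule 146): 0011010000
Gen 5 (rule 135): 1100010111
Gen 6 (rule 150): 0010110010
Gen 7 (rule 182): 0111001111
Gen 8 (rule 146): 1010110110
Gen 9 (rule 135): 1010000000
Gen 10 (rule 150): 1011000000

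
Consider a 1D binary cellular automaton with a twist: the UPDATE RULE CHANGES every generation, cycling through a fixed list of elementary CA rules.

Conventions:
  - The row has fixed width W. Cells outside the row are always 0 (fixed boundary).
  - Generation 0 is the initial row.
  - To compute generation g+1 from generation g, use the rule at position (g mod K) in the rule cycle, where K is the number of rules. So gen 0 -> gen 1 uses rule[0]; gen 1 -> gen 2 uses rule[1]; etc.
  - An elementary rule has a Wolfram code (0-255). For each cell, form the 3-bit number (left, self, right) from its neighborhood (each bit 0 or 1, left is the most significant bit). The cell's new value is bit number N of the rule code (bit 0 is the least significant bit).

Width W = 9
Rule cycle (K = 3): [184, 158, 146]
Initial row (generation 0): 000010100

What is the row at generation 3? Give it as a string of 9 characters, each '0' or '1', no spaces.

Answer: 000100000

Derivation:
Gen 0: 000010100
Gen 1 (rule 184): 000001010
Gen 2 (rule 158): 000011011
Gen 3 (rule 146): 000100000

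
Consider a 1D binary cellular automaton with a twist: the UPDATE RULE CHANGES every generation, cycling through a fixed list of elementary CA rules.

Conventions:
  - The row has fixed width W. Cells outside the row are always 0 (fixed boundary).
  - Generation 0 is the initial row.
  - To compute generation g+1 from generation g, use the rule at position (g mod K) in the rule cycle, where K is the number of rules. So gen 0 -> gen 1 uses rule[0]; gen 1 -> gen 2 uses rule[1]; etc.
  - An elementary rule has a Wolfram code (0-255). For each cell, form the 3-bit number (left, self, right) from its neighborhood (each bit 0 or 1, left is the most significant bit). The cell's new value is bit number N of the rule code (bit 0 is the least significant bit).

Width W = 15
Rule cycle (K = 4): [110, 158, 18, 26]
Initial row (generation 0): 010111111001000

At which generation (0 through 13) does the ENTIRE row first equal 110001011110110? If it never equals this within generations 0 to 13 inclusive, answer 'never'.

Answer: never

Derivation:
Gen 0: 010111111001000
Gen 1 (rule 110): 111100001011000
Gen 2 (rule 158): 111010011010100
Gen 3 (rule 18): 000001100000010
Gen 4 (rule 26): 000011010000101
Gen 5 (rule 110): 000111110001111
Gen 6 (rule 158): 001111101011110
Gen 7 (rule 18): 010000000000001
Gen 8 (rule 26): 101000000000010
Gen 9 (rule 110): 111000000000110
Gen 10 (rule 158): 110100000001101
Gen 11 (rule 18): 000010000010000
Gen 12 (rule 26): 000101000101000
Gen 13 (rule 110): 001111001111000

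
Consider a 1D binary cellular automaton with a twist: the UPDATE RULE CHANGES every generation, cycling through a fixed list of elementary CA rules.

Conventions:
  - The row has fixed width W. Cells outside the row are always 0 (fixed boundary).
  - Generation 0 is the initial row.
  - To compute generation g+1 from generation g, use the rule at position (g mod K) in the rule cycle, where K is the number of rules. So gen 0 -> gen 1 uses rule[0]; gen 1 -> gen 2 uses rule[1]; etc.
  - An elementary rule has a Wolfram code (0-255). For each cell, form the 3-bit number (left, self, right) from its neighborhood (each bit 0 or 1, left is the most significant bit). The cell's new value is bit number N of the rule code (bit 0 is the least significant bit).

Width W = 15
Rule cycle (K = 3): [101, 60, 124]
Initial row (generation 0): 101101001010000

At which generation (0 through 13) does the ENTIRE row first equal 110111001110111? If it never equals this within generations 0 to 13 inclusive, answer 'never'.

Answer: 1

Derivation:
Gen 0: 101101001010000
Gen 1 (rule 101): 110111001110111
Gen 2 (rule 60): 101100101001100
Gen 3 (rule 124): 111110111101110
Gen 4 (rule 101): 000011000110010
Gen 5 (rule 60): 000010100101011
Gen 6 (rule 124): 000011110111111
Gen 7 (rule 101): 111000011000001
Gen 8 (rule 60): 100100010100001
Gen 9 (rule 124): 110110011110001
Gen 10 (rule 101): 011010000010101
Gen 11 (rule 60): 010111000011111
Gen 12 (rule 124): 011101100010001
Gen 13 (rule 101): 000110101010101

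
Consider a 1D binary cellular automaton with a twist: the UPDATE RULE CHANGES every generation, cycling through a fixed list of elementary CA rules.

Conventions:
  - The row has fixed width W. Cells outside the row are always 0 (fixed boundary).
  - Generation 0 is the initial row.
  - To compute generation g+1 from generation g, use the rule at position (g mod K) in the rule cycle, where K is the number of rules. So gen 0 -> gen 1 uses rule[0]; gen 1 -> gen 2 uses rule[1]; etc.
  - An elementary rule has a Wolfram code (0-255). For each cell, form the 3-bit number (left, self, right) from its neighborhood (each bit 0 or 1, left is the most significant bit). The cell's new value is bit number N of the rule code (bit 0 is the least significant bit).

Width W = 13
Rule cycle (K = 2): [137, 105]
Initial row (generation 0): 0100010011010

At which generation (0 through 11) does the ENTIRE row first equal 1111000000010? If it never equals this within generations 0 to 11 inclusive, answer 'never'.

Answer: 9

Derivation:
Gen 0: 0100010011010
Gen 1 (rule 137): 0001000010000
Gen 2 (rule 105): 1100011000111
Gen 3 (rule 137): 1001010010110
Gen 4 (rule 105): 0000100001110
Gen 5 (rule 137): 1110001101100
Gen 6 (rule 105): 1010101111101
Gen 7 (rule 137): 0000001111000
Gen 8 (rule 105): 1111101001011
Gen 9 (rule 137): 1111000000010
Gen 10 (rule 105): 1001011111000
Gen 11 (rule 137): 0000011110011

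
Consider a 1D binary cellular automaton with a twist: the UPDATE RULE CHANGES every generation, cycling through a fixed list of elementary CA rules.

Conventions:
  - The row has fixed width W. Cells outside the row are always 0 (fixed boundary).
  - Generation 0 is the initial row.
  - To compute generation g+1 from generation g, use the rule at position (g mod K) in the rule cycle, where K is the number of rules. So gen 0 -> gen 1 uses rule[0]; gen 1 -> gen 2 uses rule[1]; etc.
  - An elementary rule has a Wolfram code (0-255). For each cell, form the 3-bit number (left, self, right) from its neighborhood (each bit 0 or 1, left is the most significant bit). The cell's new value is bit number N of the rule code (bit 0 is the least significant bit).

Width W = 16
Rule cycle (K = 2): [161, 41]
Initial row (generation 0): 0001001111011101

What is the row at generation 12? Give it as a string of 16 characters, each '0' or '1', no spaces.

Answer: 0010000010100100

Derivation:
Gen 0: 0001001111011101
Gen 1 (rule 161): 1100000110101010
Gen 2 (rule 41): 1001110101010100
Gen 3 (rule 161): 0000101010101001
Gen 4 (rule 41): 1110010101010000
Gen 5 (rule 161): 0100001010100111
Gen 6 (rule 41): 0001100101000100
Gen 7 (rule 161): 1100000010010001
Gen 8 (rule 41): 1001111000000100
Gen 9 (rule 161): 0000110011110001
Gen 10 (rule 41): 1110100010000100
Gen 11 (rule 161): 0101001000110001
Gen 12 (rule 41): 0010000010100100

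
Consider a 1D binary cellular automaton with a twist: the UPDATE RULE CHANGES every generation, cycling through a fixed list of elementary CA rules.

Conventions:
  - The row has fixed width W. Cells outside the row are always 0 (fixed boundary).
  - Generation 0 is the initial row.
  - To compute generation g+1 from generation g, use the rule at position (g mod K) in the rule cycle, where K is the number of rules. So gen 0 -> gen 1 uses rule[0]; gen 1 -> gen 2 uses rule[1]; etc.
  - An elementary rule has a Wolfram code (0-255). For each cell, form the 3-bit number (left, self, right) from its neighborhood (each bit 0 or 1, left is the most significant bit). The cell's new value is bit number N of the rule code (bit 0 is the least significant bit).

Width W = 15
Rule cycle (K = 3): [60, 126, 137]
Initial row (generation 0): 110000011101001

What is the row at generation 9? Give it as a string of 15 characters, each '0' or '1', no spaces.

Answer: 100110111100010

Derivation:
Gen 0: 110000011101001
Gen 1 (rule 60): 101000010011101
Gen 2 (rule 126): 111100111110111
Gen 3 (rule 137): 111000111100110
Gen 4 (rule 60): 100100100010101
Gen 5 (rule 126): 111111110111111
Gen 6 (rule 137): 111111100111110
Gen 7 (rule 60): 100000010100001
Gen 8 (rule 126): 110000111110011
Gen 9 (rule 137): 100110111100010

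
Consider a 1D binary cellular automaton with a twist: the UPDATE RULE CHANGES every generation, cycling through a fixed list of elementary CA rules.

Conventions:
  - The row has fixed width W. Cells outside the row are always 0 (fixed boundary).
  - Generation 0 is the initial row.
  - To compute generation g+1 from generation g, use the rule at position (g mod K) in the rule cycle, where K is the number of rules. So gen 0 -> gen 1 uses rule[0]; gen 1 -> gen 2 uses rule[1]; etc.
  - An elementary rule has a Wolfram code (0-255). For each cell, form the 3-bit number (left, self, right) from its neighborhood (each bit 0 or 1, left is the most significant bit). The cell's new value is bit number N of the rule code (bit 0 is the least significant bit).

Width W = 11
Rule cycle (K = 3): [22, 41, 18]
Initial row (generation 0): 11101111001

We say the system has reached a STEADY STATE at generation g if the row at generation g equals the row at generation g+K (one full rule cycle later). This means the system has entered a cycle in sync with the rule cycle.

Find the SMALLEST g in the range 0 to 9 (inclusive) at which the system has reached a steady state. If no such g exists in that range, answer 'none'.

Gen 0: 11101111001
Gen 1 (rule 22): 00000000111
Gen 2 (rule 41): 11111110100
Gen 3 (rule 18): 00000000010
Gen 4 (rule 22): 00000000111
Gen 5 (rule 41): 11111110100
Gen 6 (rule 18): 00000000010
Gen 7 (rule 22): 00000000111
Gen 8 (rule 41): 11111110100
Gen 9 (rule 18): 00000000010
Gen 10 (rule 22): 00000000111
Gen 11 (rule 41): 11111110100
Gen 12 (rule 18): 00000000010

Answer: 1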